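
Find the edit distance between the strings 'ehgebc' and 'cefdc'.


Building DP table for s1='ehgebc' (len 6) and s2='cefdc' (len 5):
       c  e  f  d  c
    0  1  2  3  4  5
  e 1  1  1  2  3  4
  h 2  2  2  2  3  4
  g 3  3  3  3  3  4
  e 4  4  3  4  4  4
  b 5  5  4  4  5  5
  c 6  5  5  5  5  5
Edit distance = dp[6][5] = 5

5


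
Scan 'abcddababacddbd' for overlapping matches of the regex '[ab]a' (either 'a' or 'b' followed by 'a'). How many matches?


Pattern: [ab]a means either 'a' or 'b' followed by 'a'.
Scanning 'abcddababacddbd' position-by-position:
  Pos 0: window 'ab' -> no
  Pos 1: window 'bc' -> no
  Pos 2: window 'cd' -> no
  Pos 3: window 'dd' -> no
  Pos 4: window 'da' -> no
  Pos 5: window 'ab' -> no
  Pos 6: window 'ba' -> MATCH
  Pos 7: window 'ab' -> no
  Pos 8: window 'ba' -> MATCH
  Pos 9: window 'ac' -> no
  Pos 10: window 'cd' -> no
  Pos 11: window 'dd' -> no
  Pos 12: window 'db' -> no
  Pos 13: window 'bd' -> no
  Pos 14: window 'd' -> no
Total matches: 2

2


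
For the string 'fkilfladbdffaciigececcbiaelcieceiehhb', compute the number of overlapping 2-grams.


String 'fkilfladbdffaciigececcbiaelcieceiehhb' has length L = 37.
Number of overlapping n-grams = L - n + 1
Substituting: 37 - 2 + 1 = 36

36


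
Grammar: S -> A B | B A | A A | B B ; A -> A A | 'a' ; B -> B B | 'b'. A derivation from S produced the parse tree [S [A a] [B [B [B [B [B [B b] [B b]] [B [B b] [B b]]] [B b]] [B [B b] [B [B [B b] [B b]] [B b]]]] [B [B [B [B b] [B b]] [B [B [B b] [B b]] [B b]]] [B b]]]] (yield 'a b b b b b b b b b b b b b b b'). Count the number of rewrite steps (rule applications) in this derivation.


Every bracketed nonterminal node [X ...] in the tree is produced by exactly one rule application.
Reading the tree off as a leftmost derivation:
  Step 1: S  =>  A B   (applied S -> A B)
  Step 2: A B  =>  a B   (applied A -> a)
  Step 3: a B  =>  a B B   (applied B -> B B)
  Step 4: a B B  =>  a B B B   (applied B -> B B)
  Step 5: a B B B  =>  a B B B B   (applied B -> B B)
  Step 6: a B B B B  =>  a B B B B B   (applied B -> B B)
  Step 7: a B B B B B  =>  a B B B B B B   (applied B -> B B)
  Step 8: a B B B B B B  =>  a b B B B B B   (applied B -> b)
  Step 9: a b B B B B B  =>  a b b B B B B   (applied B -> b)
  Step 10: a b b B B B B  =>  a b b B B B B B   (applied B -> B B)
  Step 11: a b b B B B B B  =>  a b b b B B B B   (applied B -> b)
  Step 12: a b b b B B B B  =>  a b b b b B B B   (applied B -> b)
  Step 13: a b b b b B B B  =>  a b b b b b B B   (applied B -> b)
  Step 14: a b b b b b B B  =>  a b b b b b B B B   (applied B -> B B)
  Step 15: a b b b b b B B B  =>  a b b b b b b B B   (applied B -> b)
  Step 16: a b b b b b b B B  =>  a b b b b b b B B B   (applied B -> B B)
  Step 17: a b b b b b b B B B  =>  a b b b b b b B B B B   (applied B -> B B)
  Step 18: a b b b b b b B B B B  =>  a b b b b b b b B B B   (applied B -> b)
  Step 19: a b b b b b b b B B B  =>  a b b b b b b b b B B   (applied B -> b)
  Step 20: a b b b b b b b b B B  =>  a b b b b b b b b b B   (applied B -> b)
  Step 21: a b b b b b b b b b B  =>  a b b b b b b b b b B B   (applied B -> B B)
  Step 22: a b b b b b b b b b B B  =>  a b b b b b b b b b B B B   (applied B -> B B)
  Step 23: a b b b b b b b b b B B B  =>  a b b b b b b b b b B B B B   (applied B -> B B)
  Step 24: a b b b b b b b b b B B B B  =>  a b b b b b b b b b b B B B   (applied B -> b)
  Step 25: a b b b b b b b b b b B B B  =>  a b b b b b b b b b b b B B   (applied B -> b)
  Step 26: a b b b b b b b b b b b B B  =>  a b b b b b b b b b b b B B B   (applied B -> B B)
  Step 27: a b b b b b b b b b b b B B B  =>  a b b b b b b b b b b b B B B B   (applied B -> B B)
  Step 28: a b b b b b b b b b b b B B B B  =>  a b b b b b b b b b b b b B B B   (applied B -> b)
  Step 29: a b b b b b b b b b b b b B B B  =>  a b b b b b b b b b b b b b B B   (applied B -> b)
  Step 30: a b b b b b b b b b b b b b B B  =>  a b b b b b b b b b b b b b b B   (applied B -> b)
  Step 31: a b b b b b b b b b b b b b b B  =>  a b b b b b b b b b b b b b b b   (applied B -> b)
Final yield: a b b b b b b b b b b b b b b b
Total rewrite steps: 31

31


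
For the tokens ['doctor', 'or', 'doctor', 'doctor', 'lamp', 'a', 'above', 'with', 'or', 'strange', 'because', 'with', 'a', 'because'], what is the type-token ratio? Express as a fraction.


Tokens: 14
Unique types: ('a', 'above', 'because', 'doctor', 'lamp', 'or', 'strange', 'with') = 8
TTR = 8/14
Simplify: divide both by 2 -> 4/7
TTR = 4/7

4/7


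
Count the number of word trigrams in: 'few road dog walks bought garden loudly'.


Word trigrams from [7] words:
  Trigram 1: (few road dog)
  Trigram 2: (road dog walks)
  Trigram 3: (dog walks bought)
  Trigram 4: (walks bought garden)
  Trigram 5: (bought garden loudly)
Total word trigrams: 7 - 2 = 5

5


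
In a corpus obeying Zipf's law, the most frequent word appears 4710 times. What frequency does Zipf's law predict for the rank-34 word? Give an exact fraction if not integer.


Zipf's law: freq(rank) = f1 / rank
f1 = 4710, rank = 34
freq = 4710 / 34
GCD(4710, 34) = 2
Simplified: 2355/17

2355/17


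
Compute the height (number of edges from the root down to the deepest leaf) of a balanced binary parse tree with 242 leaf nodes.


In a balanced binary tree with n leaves the deepest leaf is ceil(log2(n)) edges below the root.
log2(242) = 7.9189
ceil(7.9189) = 8
height (edges) = 8

8


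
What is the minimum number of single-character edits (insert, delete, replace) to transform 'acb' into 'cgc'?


Building DP table for s1='acb' (len 3) and s2='cgc' (len 3):
       c  g  c
    0  1  2  3
  a 1  1  2  3
  c 2  1  2  2
  b 3  2  2  3
Edit distance = dp[3][3] = 3

3


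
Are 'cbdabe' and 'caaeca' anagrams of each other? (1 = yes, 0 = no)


Sort characters of 'cbdabe': 'abbcde'
Sort characters of 'caaeca': 'aaacce'
Sorted forms differ -> they are NOT anagrams
Result: 0

0


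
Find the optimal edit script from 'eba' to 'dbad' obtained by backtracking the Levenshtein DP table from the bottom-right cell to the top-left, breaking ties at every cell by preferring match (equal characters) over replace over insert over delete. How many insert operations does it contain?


Edit distance = 2. Backtracking from cell (3, 4) with preference match > replace > insert > delete,
then listing the resulting alignment 'eba' -> 'dbad' left to right:
  Step 1: replace e->d
  Step 2: keep 'b'
  Step 3: keep 'a'
  Step 4: insert 'd' [insertion #1]
Total insertions: 1

1


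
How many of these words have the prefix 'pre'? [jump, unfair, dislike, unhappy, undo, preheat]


Checking each word for prefix 'pre':
  'jump' -> no (count: 0)
  'unfair' -> no (count: 0)
  'dislike' -> no (count: 0)
  'unhappy' -> no (count: 0)
  'undo' -> no (count: 0)
  'preheat' -> YES, starts with 'pre' (count: 1)
Total with prefix 'pre': 1

1


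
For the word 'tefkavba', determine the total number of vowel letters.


Scanning each character of 'tefkavba':
  Position 1: 't' -> consonant (running count: 0)
  Position 2: 'e' -> vowel (running count: 1)
  Position 3: 'f' -> consonant (running count: 1)
  Position 4: 'k' -> consonant (running count: 1)
  Position 5: 'a' -> vowel (running count: 2)
  Position 6: 'v' -> consonant (running count: 2)
  Position 7: 'b' -> consonant (running count: 2)
  Position 8: 'a' -> vowel (running count: 3)
Total vowels: 3

3


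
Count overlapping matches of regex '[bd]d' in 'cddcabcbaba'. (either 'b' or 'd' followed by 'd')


Pattern: [bd]d means either 'b' or 'd' followed by 'd'.
Scanning 'cddcabcbaba' position-by-position:
  Pos 0: window 'cd' -> no
  Pos 1: window 'dd' -> MATCH
  Pos 2: window 'dc' -> no
  Pos 3: window 'ca' -> no
  Pos 4: window 'ab' -> no
  Pos 5: window 'bc' -> no
  Pos 6: window 'cb' -> no
  Pos 7: window 'ba' -> no
  Pos 8: window 'ab' -> no
  Pos 9: window 'ba' -> no
  Pos 10: window 'a' -> no
Total matches: 1

1


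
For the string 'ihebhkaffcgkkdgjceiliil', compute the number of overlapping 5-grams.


String 'ihebhkaffcgkkdgjceiliil' has length L = 23.
Number of overlapping n-grams = L - n + 1
Substituting: 23 - 5 + 1 = 19

19


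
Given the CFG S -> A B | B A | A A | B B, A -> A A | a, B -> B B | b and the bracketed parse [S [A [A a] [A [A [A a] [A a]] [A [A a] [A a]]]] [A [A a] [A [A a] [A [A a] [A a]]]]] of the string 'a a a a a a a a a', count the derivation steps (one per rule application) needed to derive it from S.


Every bracketed nonterminal node [X ...] in the tree is produced by exactly one rule application.
Reading the tree off as a leftmost derivation:
  Step 1: S  =>  A A   (applied S -> A A)
  Step 2: A A  =>  A A A   (applied A -> A A)
  Step 3: A A A  =>  a A A   (applied A -> a)
  Step 4: a A A  =>  a A A A   (applied A -> A A)
  Step 5: a A A A  =>  a A A A A   (applied A -> A A)
  Step 6: a A A A A  =>  a a A A A   (applied A -> a)
  Step 7: a a A A A  =>  a a a A A   (applied A -> a)
  Step 8: a a a A A  =>  a a a A A A   (applied A -> A A)
  Step 9: a a a A A A  =>  a a a a A A   (applied A -> a)
  Step 10: a a a a A A  =>  a a a a a A   (applied A -> a)
  Step 11: a a a a a A  =>  a a a a a A A   (applied A -> A A)
  Step 12: a a a a a A A  =>  a a a a a a A   (applied A -> a)
  Step 13: a a a a a a A  =>  a a a a a a A A   (applied A -> A A)
  Step 14: a a a a a a A A  =>  a a a a a a a A   (applied A -> a)
  Step 15: a a a a a a a A  =>  a a a a a a a A A   (applied A -> A A)
  Step 16: a a a a a a a A A  =>  a a a a a a a a A   (applied A -> a)
  Step 17: a a a a a a a a A  =>  a a a a a a a a a   (applied A -> a)
Final yield: a a a a a a a a a
Total rewrite steps: 17

17


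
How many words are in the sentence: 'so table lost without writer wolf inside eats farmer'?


Counting words by splitting on spaces:
  Word 1: 'so'
  Word 2: 'table'
  Word 3: 'lost'
  Word 4: 'without'
  Word 5: 'writer'
  Word 6: 'wolf'
  Word 7: 'inside'
  Word 8: 'eats'
  Word 9: 'farmer'
Total words: 9

9


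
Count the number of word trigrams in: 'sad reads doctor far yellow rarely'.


Word trigrams from [6] words:
  Trigram 1: (sad reads doctor)
  Trigram 2: (reads doctor far)
  Trigram 3: (doctor far yellow)
  Trigram 4: (far yellow rarely)
Total word trigrams: 6 - 2 = 4

4


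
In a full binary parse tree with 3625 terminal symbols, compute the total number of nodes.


Leaf nodes (terminals): 3625
Internal nodes = n - 1 = 3625 - 1 = 3624
Total = leaves + internal = 3625 + 3624 = 7249

7249


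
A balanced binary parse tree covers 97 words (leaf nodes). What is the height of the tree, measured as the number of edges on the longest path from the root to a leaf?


In a balanced binary tree with n leaves the deepest leaf is ceil(log2(n)) edges below the root.
log2(97) = 6.5999
ceil(6.5999) = 7
height (edges) = 7

7


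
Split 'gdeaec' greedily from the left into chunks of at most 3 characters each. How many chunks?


'gdeaec' has 6 characters.
Chunking with max size 3:
  Chunk 1: 'gde' (positions 0-2)
  Chunk 2: 'aec' (positions 3-5)
Total chunks: ceil(6 / 3) = 2

2


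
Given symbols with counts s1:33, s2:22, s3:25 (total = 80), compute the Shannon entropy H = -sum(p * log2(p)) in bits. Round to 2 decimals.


Computing entropy H = -sum(p_i * log2(p_i)):
  s1: p = 33/80 = 0.4125, -p*log2(p) = 0.5270
  s2: p = 22/80 = 0.2750, -p*log2(p) = 0.5122
  s3: p = 25/80 = 0.3125, -p*log2(p) = 0.5244
H = sum of terms = 1.5636
Rounded to 2 decimals: 1.56

1.56


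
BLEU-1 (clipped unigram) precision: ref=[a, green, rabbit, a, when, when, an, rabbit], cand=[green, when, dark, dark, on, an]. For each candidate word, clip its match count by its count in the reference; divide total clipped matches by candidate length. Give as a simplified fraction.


Reference word counts: {'a': 2, 'an': 1, 'green': 1, 'rabbit': 2, 'when': 2}
Checking each candidate word (with clipping):
  'green' -> in reference (ref count 1, used 1/1) -> match (matches: 1)
  'when' -> in reference (ref count 2, used 1/2) -> match (matches: 2)
  'dark' -> not in reference -> no match (matches: 2)
  'dark' -> not in reference -> no match (matches: 2)
  'on' -> not in reference -> no match (matches: 2)
  'an' -> in reference (ref count 1, used 1/1) -> match (matches: 3)
Clipped matches: 3, Candidate length: 6
Precision = 3/6 = 1/2

1/2


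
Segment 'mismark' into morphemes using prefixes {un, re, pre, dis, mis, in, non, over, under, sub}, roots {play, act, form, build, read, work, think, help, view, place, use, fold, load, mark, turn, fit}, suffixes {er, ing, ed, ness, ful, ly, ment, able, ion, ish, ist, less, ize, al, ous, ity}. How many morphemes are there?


Segmenting 'mismark' against the inventory:
  'mis' -> prefix (morpheme 1)
  'mark' -> root (morpheme 2)
Total morphemes: 2

2


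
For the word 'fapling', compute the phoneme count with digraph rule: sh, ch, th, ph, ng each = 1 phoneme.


Parsing 'fapling' greedily, digraphs first:
  'f' -> consonant phoneme (phonemes so far: 1)
  'a' -> vowel phoneme (phonemes so far: 2)
  'p' -> consonant phoneme (phonemes so far: 3)
  'l' -> consonant phoneme (phonemes so far: 4)
  'i' -> vowel phoneme (phonemes so far: 5)
  'ng' -> digraph (1 consonant phoneme) (phonemes so far: 6)
Total phonemes: 6

6


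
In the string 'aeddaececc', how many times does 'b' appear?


Scanning 'aeddaececc' for 'b':
  No matches found.
Total occurrences of 'b': 0

0


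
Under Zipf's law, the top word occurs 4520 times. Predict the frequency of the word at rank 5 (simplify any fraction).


Zipf's law: freq(rank) = f1 / rank
f1 = 4520, rank = 5
freq = 4520 / 5
= 904

904


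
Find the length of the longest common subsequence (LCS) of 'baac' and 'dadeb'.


DP table for LCS of 'baac' and 'dadeb':
       d  a  d  e  b
    0  0  0  0  0  0
  b 0  0  0  0  0  1
  a 0  0  1  1  1  1
  a 0  0  1  1  1  1
  c 0  0  1  1  1  1
LCS: 'b'
LCS length = 1

1


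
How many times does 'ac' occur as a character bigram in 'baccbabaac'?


Scanning 'baccbabaac' for bigram 'ac':
  Position 0: 'ba' -> no
  Position 1: 'ac' -> MATCH
  Position 2: 'cc' -> no
  Position 3: 'cb' -> no
  Position 4: 'ba' -> no
  Position 5: 'ab' -> no
  Position 6: 'ba' -> no
  Position 7: 'aa' -> no
  Position 8: 'ac' -> MATCH
Total matches: 2

2


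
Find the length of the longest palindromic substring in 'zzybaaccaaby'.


Scanning 'zzybaaccaaby' for palindromic substrings.
Substring at positions 2-11: 'ybaaccaaby'.
Check: reverse('ybaaccaaby') = 'ybaaccaaby' -> palindrome confirmed.
Neighbouring characters ('z' / '-') break symmetry, so it cannot extend further.
No longer palindromic substring exists; longest length = 10

10


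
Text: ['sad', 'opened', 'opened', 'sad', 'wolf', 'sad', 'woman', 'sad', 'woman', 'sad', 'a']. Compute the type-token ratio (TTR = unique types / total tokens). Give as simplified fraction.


Tokens: 11
Unique types: ('a', 'opened', 'sad', 'wolf', 'woman') = 5
TTR = 5/11
Already in lowest terms.

5/11


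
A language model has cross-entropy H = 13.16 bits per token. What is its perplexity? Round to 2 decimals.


Perplexity formula: PP = 2^H
H = 13.16
PP = 2^13.16
Decompose: 2^13.16 = 2^13 * 2^0.16
2^13 = 8192, 2^0.16 ~ 1.1172871
PP ~ 8192 * 1.1172871 = 9152.8159232
Rounded to 2 decimals: 9152.82

9152.82


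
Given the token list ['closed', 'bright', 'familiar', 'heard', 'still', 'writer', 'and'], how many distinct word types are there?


Listing all tokens and tracking unique types:
  Token 1: 'closed' -> NEW (unique so far: 1)
  Token 2: 'bright' -> NEW (unique so far: 2)
  Token 3: 'familiar' -> NEW (unique so far: 3)
  Token 4: 'heard' -> NEW (unique so far: 4)
  Token 5: 'still' -> NEW (unique so far: 5)
  Token 6: 'writer' -> NEW (unique so far: 6)
  Token 7: 'and' -> NEW (unique so far: 7)
Unique types: ('and', 'bright', 'closed', 'familiar', 'heard', 'still', 'writer')
Vocabulary size: 7

7


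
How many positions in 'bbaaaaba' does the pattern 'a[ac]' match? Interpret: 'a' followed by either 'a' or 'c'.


Pattern: a[ac] means 'a' followed by either 'a' or 'c'.
Scanning 'bbaaaaba' position-by-position:
  Pos 0: window 'bb' -> no
  Pos 1: window 'ba' -> no
  Pos 2: window 'aa' -> MATCH
  Pos 3: window 'aa' -> MATCH
  Pos 4: window 'aa' -> MATCH
  Pos 5: window 'ab' -> no
  Pos 6: window 'ba' -> no
  Pos 7: window 'a' -> no
Total matches: 3

3


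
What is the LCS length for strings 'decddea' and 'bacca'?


DP table for LCS of 'decddea' and 'bacca':
       b  a  c  c  a
    0  0  0  0  0  0
  d 0  0  0  0  0  0
  e 0  0  0  0  0  0
  c 0  0  0  1  1  1
  d 0  0  0  1  1  1
  d 0  0  0  1  1  1
  e 0  0  0  1  1  1
  a 0  0  1  1  1  2
LCS: 'ca'
LCS length = 2

2


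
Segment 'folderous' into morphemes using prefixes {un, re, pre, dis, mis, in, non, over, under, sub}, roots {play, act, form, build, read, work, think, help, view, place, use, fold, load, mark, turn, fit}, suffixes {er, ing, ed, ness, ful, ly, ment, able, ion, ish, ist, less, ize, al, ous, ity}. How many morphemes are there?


Segmenting 'folderous' against the inventory:
  'fold' -> root (morpheme 1)
  'er' -> suffix (morpheme 2)
  'ous' -> suffix (morpheme 3)
Total morphemes: 3

3


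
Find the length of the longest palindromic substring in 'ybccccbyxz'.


Scanning 'ybccccbyxz' for palindromic substrings.
Substring at positions 0-7: 'ybccccby'.
Check: reverse('ybccccby') = 'ybccccby' -> palindrome confirmed.
Neighbouring characters ('-' / 'x') break symmetry, so it cannot extend further.
No longer palindromic substring exists; longest length = 8

8


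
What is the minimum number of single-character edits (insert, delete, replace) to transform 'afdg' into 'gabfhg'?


Building DP table for s1='afdg' (len 4) and s2='gabfhg' (len 6):
       g  a  b  f  h  g
    0  1  2  3  4  5  6
  a 1  1  1  2  3  4  5
  f 2  2  2  2  2  3  4
  d 3  3  3  3  3  3  4
  g 4  3  4  4  4  4  3
Edit distance = dp[4][6] = 3

3


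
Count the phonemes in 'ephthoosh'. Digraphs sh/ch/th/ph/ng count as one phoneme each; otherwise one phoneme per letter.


Parsing 'ephthoosh' greedily, digraphs first:
  'e' -> vowel phoneme (phonemes so far: 1)
  'ph' -> digraph (1 consonant phoneme) (phonemes so far: 2)
  'th' -> digraph (1 consonant phoneme) (phonemes so far: 3)
  'o' -> vowel phoneme (phonemes so far: 4)
  'o' -> vowel phoneme (phonemes so far: 5)
  'sh' -> digraph (1 consonant phoneme) (phonemes so far: 6)
Total phonemes: 6

6


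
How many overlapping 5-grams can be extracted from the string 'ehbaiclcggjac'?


String 'ehbaiclcggjac' has length L = 13.
Number of overlapping n-grams = L - n + 1
Substituting: 13 - 5 + 1 = 9

9


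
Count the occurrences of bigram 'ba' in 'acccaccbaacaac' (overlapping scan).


Scanning 'acccaccbaacaac' for bigram 'ba':
  Position 0: 'ac' -> no
  Position 1: 'cc' -> no
  Position 2: 'cc' -> no
  Position 3: 'ca' -> no
  Position 4: 'ac' -> no
  Position 5: 'cc' -> no
  Position 6: 'cb' -> no
  Position 7: 'ba' -> MATCH
  Position 8: 'aa' -> no
  Position 9: 'ac' -> no
  Position 10: 'ca' -> no
  Position 11: 'aa' -> no
  Position 12: 'ac' -> no
Total matches: 1

1


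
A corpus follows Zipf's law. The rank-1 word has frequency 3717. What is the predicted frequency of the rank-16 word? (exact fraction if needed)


Zipf's law: freq(rank) = f1 / rank
f1 = 3717, rank = 16
freq = 3717 / 16
GCD(3717, 16) = 1
Simplified: 3717/16

3717/16


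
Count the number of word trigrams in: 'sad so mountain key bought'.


Word trigrams from [5] words:
  Trigram 1: (sad so mountain)
  Trigram 2: (so mountain key)
  Trigram 3: (mountain key bought)
Total word trigrams: 5 - 2 = 3

3


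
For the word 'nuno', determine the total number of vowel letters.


Scanning each character of 'nuno':
  Position 1: 'n' -> consonant (running count: 0)
  Position 2: 'u' -> vowel (running count: 1)
  Position 3: 'n' -> consonant (running count: 1)
  Position 4: 'o' -> vowel (running count: 2)
Total vowels: 2

2


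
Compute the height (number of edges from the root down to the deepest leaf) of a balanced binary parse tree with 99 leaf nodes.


In a balanced binary tree with n leaves the deepest leaf is ceil(log2(n)) edges below the root.
log2(99) = 6.6294
ceil(6.6294) = 7
height (edges) = 7

7


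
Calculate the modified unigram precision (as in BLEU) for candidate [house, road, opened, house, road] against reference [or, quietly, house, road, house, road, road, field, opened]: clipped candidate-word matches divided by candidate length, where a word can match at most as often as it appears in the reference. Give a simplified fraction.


Reference word counts: {'field': 1, 'house': 2, 'opened': 1, 'or': 1, 'quietly': 1, 'road': 3}
Checking each candidate word (with clipping):
  'house' -> in reference (ref count 2, used 1/2) -> match (matches: 1)
  'road' -> in reference (ref count 3, used 1/3) -> match (matches: 2)
  'opened' -> in reference (ref count 1, used 1/1) -> match (matches: 3)
  'house' -> in reference (ref count 2, used 2/2) -> match (matches: 4)
  'road' -> in reference (ref count 3, used 2/3) -> match (matches: 5)
Clipped matches: 5, Candidate length: 5
Precision = 5/5 = 1

1


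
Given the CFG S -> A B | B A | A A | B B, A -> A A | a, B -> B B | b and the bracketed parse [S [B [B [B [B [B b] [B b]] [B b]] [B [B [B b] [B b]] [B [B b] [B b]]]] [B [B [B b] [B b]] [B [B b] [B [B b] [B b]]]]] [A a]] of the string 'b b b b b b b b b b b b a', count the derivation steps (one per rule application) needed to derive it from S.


Every bracketed nonterminal node [X ...] in the tree is produced by exactly one rule application.
Reading the tree off as a leftmost derivation:
  Step 1: S  =>  B A   (applied S -> B A)
  Step 2: B A  =>  B B A   (applied B -> B B)
  Step 3: B B A  =>  B B B A   (applied B -> B B)
  Step 4: B B B A  =>  B B B B A   (applied B -> B B)
  Step 5: B B B B A  =>  B B B B B A   (applied B -> B B)
  Step 6: B B B B B A  =>  b B B B B A   (applied B -> b)
  Step 7: b B B B B A  =>  b b B B B A   (applied B -> b)
  Step 8: b b B B B A  =>  b b b B B A   (applied B -> b)
  Step 9: b b b B B A  =>  b b b B B B A   (applied B -> B B)
  Step 10: b b b B B B A  =>  b b b B B B B A   (applied B -> B B)
  Step 11: b b b B B B B A  =>  b b b b B B B A   (applied B -> b)
  Step 12: b b b b B B B A  =>  b b b b b B B A   (applied B -> b)
  Step 13: b b b b b B B A  =>  b b b b b B B B A   (applied B -> B B)
  Step 14: b b b b b B B B A  =>  b b b b b b B B A   (applied B -> b)
  Step 15: b b b b b b B B A  =>  b b b b b b b B A   (applied B -> b)
  Step 16: b b b b b b b B A  =>  b b b b b b b B B A   (applied B -> B B)
  Step 17: b b b b b b b B B A  =>  b b b b b b b B B B A   (applied B -> B B)
  Step 18: b b b b b b b B B B A  =>  b b b b b b b b B B A   (applied B -> b)
  Step 19: b b b b b b b b B B A  =>  b b b b b b b b b B A   (applied B -> b)
  Step 20: b b b b b b b b b B A  =>  b b b b b b b b b B B A   (applied B -> B B)
  Step 21: b b b b b b b b b B B A  =>  b b b b b b b b b b B A   (applied B -> b)
  Step 22: b b b b b b b b b b B A  =>  b b b b b b b b b b B B A   (applied B -> B B)
  Step 23: b b b b b b b b b b B B A  =>  b b b b b b b b b b b B A   (applied B -> b)
  Step 24: b b b b b b b b b b b B A  =>  b b b b b b b b b b b b A   (applied B -> b)
  Step 25: b b b b b b b b b b b b A  =>  b b b b b b b b b b b b a   (applied A -> a)
Final yield: b b b b b b b b b b b b a
Total rewrite steps: 25

25


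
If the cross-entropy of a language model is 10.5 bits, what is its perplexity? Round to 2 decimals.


Perplexity formula: PP = 2^H
H = 10.5
PP = 2^10.5
Decompose: 2^10.5 = 2^10 * 2^0.5 = 2^10 * sqrt(2)
2^10 = 1024, sqrt(2) ~ 1.4142136
PP ~ 1024 * 1.4142136 = 1448.1547264
Rounded to 2 decimals: 1448.15

1448.15


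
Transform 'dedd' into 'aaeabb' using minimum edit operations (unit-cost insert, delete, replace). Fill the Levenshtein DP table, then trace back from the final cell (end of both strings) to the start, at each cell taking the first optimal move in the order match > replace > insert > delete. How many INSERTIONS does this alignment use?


Edit distance = 5. Backtracking from cell (4, 6) with preference match > replace > insert > delete,
then listing the resulting alignment 'dedd' -> 'aaeabb' left to right:
  Step 1: insert 'a' [insertion #1]
  Step 2: replace d->a
  Step 3: keep 'e'
  Step 4: insert 'a' [insertion #2]
  Step 5: replace d->b
  Step 6: replace d->b
Total insertions: 2

2


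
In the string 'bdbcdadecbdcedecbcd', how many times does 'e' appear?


Scanning 'bdbcdadecbdcedecbcd' for 'e':
  Position 7: 'e' -> MATCH (count: 1)
  Position 12: 'e' -> MATCH (count: 2)
  Position 14: 'e' -> MATCH (count: 3)
Total occurrences of 'e': 3

3


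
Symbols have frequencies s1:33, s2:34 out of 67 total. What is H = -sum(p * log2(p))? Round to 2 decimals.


Computing entropy H = -sum(p_i * log2(p_i)):
  s1: p = 33/67 = 0.4925, -p*log2(p) = 0.5032
  s2: p = 34/67 = 0.5075, -p*log2(p) = 0.4966
H = sum of terms = 0.9998
Rounded to 2 decimals: 1.00

1.00


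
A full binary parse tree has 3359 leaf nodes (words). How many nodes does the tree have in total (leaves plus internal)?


Leaf nodes (terminals): 3359
Internal nodes = n - 1 = 3359 - 1 = 3358
Total = leaves + internal = 3359 + 3358 = 6717

6717


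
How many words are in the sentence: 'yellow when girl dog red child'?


Counting words by splitting on spaces:
  Word 1: 'yellow'
  Word 2: 'when'
  Word 3: 'girl'
  Word 4: 'dog'
  Word 5: 'red'
  Word 6: 'child'
Total words: 6

6


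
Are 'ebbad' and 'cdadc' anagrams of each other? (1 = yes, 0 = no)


Sort characters of 'ebbad': 'abbde'
Sort characters of 'cdadc': 'accdd'
Sorted forms differ -> they are NOT anagrams
Result: 0

0


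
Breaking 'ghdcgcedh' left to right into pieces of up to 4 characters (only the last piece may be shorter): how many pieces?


'ghdcgcedh' has 9 characters.
Chunking with max size 4:
  Chunk 1: 'ghdc' (positions 0-3)
  Chunk 2: 'gced' (positions 4-7)
  Chunk 3: 'h' (positions 8-8)
Total chunks: ceil(9 / 4) = 3

3


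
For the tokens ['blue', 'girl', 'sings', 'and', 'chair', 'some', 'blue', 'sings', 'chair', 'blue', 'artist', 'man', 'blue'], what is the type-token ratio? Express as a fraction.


Tokens: 13
Unique types: ('and', 'artist', 'blue', 'chair', 'girl', 'man', 'sings', 'some') = 8
TTR = 8/13
Already in lowest terms.

8/13


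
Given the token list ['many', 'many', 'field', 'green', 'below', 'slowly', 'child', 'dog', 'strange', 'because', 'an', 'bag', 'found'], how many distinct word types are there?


Listing all tokens and tracking unique types:
  Token 1: 'many' -> NEW (unique so far: 1)
  Token 2: 'many' -> duplicate (unique so far: 1)
  Token 3: 'field' -> NEW (unique so far: 2)
  Token 4: 'green' -> NEW (unique so far: 3)
  Token 5: 'below' -> NEW (unique so far: 4)
  Token 6: 'slowly' -> NEW (unique so far: 5)
  Token 7: 'child' -> NEW (unique so far: 6)
  Token 8: 'dog' -> NEW (unique so far: 7)
  Token 9: 'strange' -> NEW (unique so far: 8)
  Token 10: 'because' -> NEW (unique so far: 9)
  Token 11: 'an' -> NEW (unique so far: 10)
  Token 12: 'bag' -> NEW (unique so far: 11)
  Token 13: 'found' -> NEW (unique so far: 12)
Unique types: ('an', 'bag', 'because', 'below', 'child', 'dog', 'field', 'found', 'green', 'many', 'slowly', 'strange')
Vocabulary size: 12

12


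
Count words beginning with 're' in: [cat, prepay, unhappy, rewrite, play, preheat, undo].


Checking each word for prefix 're':
  'cat' -> no (count: 0)
  'prepay' -> no (count: 0)
  'unhappy' -> no (count: 0)
  'rewrite' -> YES, starts with 're' (count: 1)
  'play' -> no (count: 1)
  'preheat' -> no (count: 1)
  'undo' -> no (count: 1)
Total with prefix 're': 1

1


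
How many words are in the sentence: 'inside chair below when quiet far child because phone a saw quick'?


Counting words by splitting on spaces:
  Word 1: 'inside'
  Word 2: 'chair'
  Word 3: 'below'
  Word 4: 'when'
  Word 5: 'quiet'
  Word 6: 'far'
  Word 7: 'child'
  Word 8: 'because'
  Word 9: 'phone'
  Word 10: 'a'
  Word 11: 'saw'
  Word 12: 'quick'
Total words: 12

12


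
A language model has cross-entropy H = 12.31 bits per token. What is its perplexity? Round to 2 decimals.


Perplexity formula: PP = 2^H
H = 12.31
PP = 2^12.31
Decompose: 2^12.31 = 2^12 * 2^0.31
2^12 = 4096, 2^0.31 ~ 1.2397077
PP ~ 4096 * 1.2397077 = 5077.8427392
Rounded to 2 decimals: 5077.84

5077.84


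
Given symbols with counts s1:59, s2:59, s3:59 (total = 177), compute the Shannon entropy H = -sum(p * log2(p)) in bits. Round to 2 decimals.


Computing entropy H = -sum(p_i * log2(p_i)):
  s1: p = 59/177 = 0.3333, -p*log2(p) = 0.5283
  s2: p = 59/177 = 0.3333, -p*log2(p) = 0.5283
  s3: p = 59/177 = 0.3333, -p*log2(p) = 0.5283
H = sum of terms = 1.5849
Rounded to 2 decimals: 1.58

1.58


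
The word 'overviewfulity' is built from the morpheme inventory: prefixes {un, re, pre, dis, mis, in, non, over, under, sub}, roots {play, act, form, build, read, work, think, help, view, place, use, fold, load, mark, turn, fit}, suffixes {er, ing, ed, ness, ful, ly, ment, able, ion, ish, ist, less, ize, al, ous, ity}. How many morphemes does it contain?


Segmenting 'overviewfulity' against the inventory:
  'over' -> prefix (morpheme 1)
  'view' -> root (morpheme 2)
  'ful' -> suffix (morpheme 3)
  'ity' -> suffix (morpheme 4)
Total morphemes: 4

4


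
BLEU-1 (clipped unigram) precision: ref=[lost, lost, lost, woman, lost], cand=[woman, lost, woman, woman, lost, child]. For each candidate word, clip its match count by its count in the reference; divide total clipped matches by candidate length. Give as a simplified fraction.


Reference word counts: {'lost': 4, 'woman': 1}
Checking each candidate word (with clipping):
  'woman' -> in reference (ref count 1, used 1/1) -> match (matches: 1)
  'lost' -> in reference (ref count 4, used 1/4) -> match (matches: 2)
  'woman' -> ref count 1 already used up (1/1) -> clipped, no match (matches: 2)
  'woman' -> ref count 1 already used up (1/1) -> clipped, no match (matches: 2)
  'lost' -> in reference (ref count 4, used 2/4) -> match (matches: 3)
  'child' -> not in reference -> no match (matches: 3)
Clipped matches: 3, Candidate length: 6
Precision = 3/6 = 1/2

1/2


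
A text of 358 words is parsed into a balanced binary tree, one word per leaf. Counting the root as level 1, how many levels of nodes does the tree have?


In a balanced binary tree with n leaves the deepest leaf is ceil(log2(n)) edges below the root,
so counting node levels inclusive of root and leaves gives ceil(log2(n)) + 1 levels.
log2(358) = 8.4838
ceil(8.4838) = 9
levels = 9 + 1 = 10

10


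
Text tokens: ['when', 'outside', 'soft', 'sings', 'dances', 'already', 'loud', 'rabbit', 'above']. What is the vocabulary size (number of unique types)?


Listing all tokens and tracking unique types:
  Token 1: 'when' -> NEW (unique so far: 1)
  Token 2: 'outside' -> NEW (unique so far: 2)
  Token 3: 'soft' -> NEW (unique so far: 3)
  Token 4: 'sings' -> NEW (unique so far: 4)
  Token 5: 'dances' -> NEW (unique so far: 5)
  Token 6: 'already' -> NEW (unique so far: 6)
  Token 7: 'loud' -> NEW (unique so far: 7)
  Token 8: 'rabbit' -> NEW (unique so far: 8)
  Token 9: 'above' -> NEW (unique so far: 9)
Unique types: ('above', 'already', 'dances', 'loud', 'outside', 'rabbit', 'sings', 'soft', 'when')
Vocabulary size: 9

9


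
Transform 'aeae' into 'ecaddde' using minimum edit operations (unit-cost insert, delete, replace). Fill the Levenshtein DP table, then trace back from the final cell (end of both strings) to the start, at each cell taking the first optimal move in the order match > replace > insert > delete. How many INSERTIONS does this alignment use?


Edit distance = 5. Backtracking from cell (4, 7) with preference match > replace > insert > delete,
then listing the resulting alignment 'aeae' -> 'ecaddde' left to right:
  Step 1: insert 'e' [insertion #1]
  Step 2: insert 'c' [insertion #2]
  Step 3: keep 'a'
  Step 4: insert 'd' [insertion #3]
  Step 5: replace e->d
  Step 6: replace a->d
  Step 7: keep 'e'
Total insertions: 3

3


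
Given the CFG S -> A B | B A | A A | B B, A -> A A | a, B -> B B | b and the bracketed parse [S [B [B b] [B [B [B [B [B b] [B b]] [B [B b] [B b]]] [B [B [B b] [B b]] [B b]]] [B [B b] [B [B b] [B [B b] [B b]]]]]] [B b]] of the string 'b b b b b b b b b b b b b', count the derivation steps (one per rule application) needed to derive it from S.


Every bracketed nonterminal node [X ...] in the tree is produced by exactly one rule application.
Reading the tree off as a leftmost derivation:
  Step 1: S  =>  B B   (applied S -> B B)
  Step 2: B B  =>  B B B   (applied B -> B B)
  Step 3: B B B  =>  b B B   (applied B -> b)
  Step 4: b B B  =>  b B B B   (applied B -> B B)
  Step 5: b B B B  =>  b B B B B   (applied B -> B B)
  Step 6: b B B B B  =>  b B B B B B   (applied B -> B B)
  Step 7: b B B B B B  =>  b B B B B B B   (applied B -> B B)
  Step 8: b B B B B B B  =>  b b B B B B B   (applied B -> b)
  Step 9: b b B B B B B  =>  b b b B B B B   (applied B -> b)
  Step 10: b b b B B B B  =>  b b b B B B B B   (applied B -> B B)
  Step 11: b b b B B B B B  =>  b b b b B B B B   (applied B -> b)
  Step 12: b b b b B B B B  =>  b b b b b B B B   (applied B -> b)
  Step 13: b b b b b B B B  =>  b b b b b B B B B   (applied B -> B B)
  Step 14: b b b b b B B B B  =>  b b b b b B B B B B   (applied B -> B B)
  Step 15: b b b b b B B B B B  =>  b b b b b b B B B B   (applied B -> b)
  Step 16: b b b b b b B B B B  =>  b b b b b b b B B B   (applied B -> b)
  Step 17: b b b b b b b B B B  =>  b b b b b b b b B B   (applied B -> b)
  Step 18: b b b b b b b b B B  =>  b b b b b b b b B B B   (applied B -> B B)
  Step 19: b b b b b b b b B B B  =>  b b b b b b b b b B B   (applied B -> b)
  Step 20: b b b b b b b b b B B  =>  b b b b b b b b b B B B   (applied B -> B B)
  Step 21: b b b b b b b b b B B B  =>  b b b b b b b b b b B B   (applied B -> b)
  Step 22: b b b b b b b b b b B B  =>  b b b b b b b b b b B B B   (applied B -> B B)
  Step 23: b b b b b b b b b b B B B  =>  b b b b b b b b b b b B B   (applied B -> b)
  Step 24: b b b b b b b b b b b B B  =>  b b b b b b b b b b b b B   (applied B -> b)
  Step 25: b b b b b b b b b b b b B  =>  b b b b b b b b b b b b b   (applied B -> b)
Final yield: b b b b b b b b b b b b b
Total rewrite steps: 25

25


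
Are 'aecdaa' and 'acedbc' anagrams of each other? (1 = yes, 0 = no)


Sort characters of 'aecdaa': 'aaacde'
Sort characters of 'acedbc': 'abccde'
Sorted forms differ -> they are NOT anagrams
Result: 0

0


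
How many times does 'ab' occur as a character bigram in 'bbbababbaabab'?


Scanning 'bbbababbaabab' for bigram 'ab':
  Position 0: 'bb' -> no
  Position 1: 'bb' -> no
  Position 2: 'ba' -> no
  Position 3: 'ab' -> MATCH
  Position 4: 'ba' -> no
  Position 5: 'ab' -> MATCH
  Position 6: 'bb' -> no
  Position 7: 'ba' -> no
  Position 8: 'aa' -> no
  Position 9: 'ab' -> MATCH
  Position 10: 'ba' -> no
  Position 11: 'ab' -> MATCH
Total matches: 4

4


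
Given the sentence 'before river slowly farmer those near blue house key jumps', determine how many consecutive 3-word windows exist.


Word trigrams from [10] words:
  Trigram 1: (before river slowly)
  Trigram 2: (river slowly farmer)
  Trigram 3: (slowly farmer those)
  Trigram 4: (farmer those near)
  Trigram 5: (those near blue)
  Trigram 6: (near blue house)
  Trigram 7: (blue house key)
  Trigram 8: (house key jumps)
Total word trigrams: 10 - 2 = 8

8


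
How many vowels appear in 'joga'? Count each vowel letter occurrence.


Scanning each character of 'joga':
  Position 1: 'j' -> consonant (running count: 0)
  Position 2: 'o' -> vowel (running count: 1)
  Position 3: 'g' -> consonant (running count: 1)
  Position 4: 'a' -> vowel (running count: 2)
Total vowels: 2

2


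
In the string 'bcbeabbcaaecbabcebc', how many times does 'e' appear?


Scanning 'bcbeabbcaaecbabcebc' for 'e':
  Position 3: 'e' -> MATCH (count: 1)
  Position 10: 'e' -> MATCH (count: 2)
  Position 16: 'e' -> MATCH (count: 3)
Total occurrences of 'e': 3

3


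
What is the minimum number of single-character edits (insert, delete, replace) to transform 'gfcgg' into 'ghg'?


Building DP table for s1='gfcgg' (len 5) and s2='ghg' (len 3):
       g  h  g
    0  1  2  3
  g 1  0  1  2
  f 2  1  1  2
  c 3  2  2  2
  g 4  3  3  2
  g 5  4  4  3
Edit distance = dp[5][3] = 3

3


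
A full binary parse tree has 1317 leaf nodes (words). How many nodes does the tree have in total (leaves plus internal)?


Leaf nodes (terminals): 1317
Internal nodes = n - 1 = 1317 - 1 = 1316
Total = leaves + internal = 1317 + 1316 = 2633

2633


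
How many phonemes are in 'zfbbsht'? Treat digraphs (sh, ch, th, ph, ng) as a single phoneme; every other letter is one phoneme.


Parsing 'zfbbsht' greedily, digraphs first:
  'z' -> consonant phoneme (phonemes so far: 1)
  'f' -> consonant phoneme (phonemes so far: 2)
  'b' -> consonant phoneme (phonemes so far: 3)
  'b' -> consonant phoneme (phonemes so far: 4)
  'sh' -> digraph (1 consonant phoneme) (phonemes so far: 5)
  't' -> consonant phoneme (phonemes so far: 6)
Total phonemes: 6

6


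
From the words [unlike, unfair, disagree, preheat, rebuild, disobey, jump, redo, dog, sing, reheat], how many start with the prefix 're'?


Checking each word for prefix 're':
  'unlike' -> no (count: 0)
  'unfair' -> no (count: 0)
  'disagree' -> no (count: 0)
  'preheat' -> no (count: 0)
  'rebuild' -> YES, starts with 're' (count: 1)
  'disobey' -> no (count: 1)
  'jump' -> no (count: 1)
  'redo' -> YES, starts with 're' (count: 2)
  'dog' -> no (count: 2)
  'sing' -> no (count: 2)
  'reheat' -> YES, starts with 're' (count: 3)
Total with prefix 're': 3

3


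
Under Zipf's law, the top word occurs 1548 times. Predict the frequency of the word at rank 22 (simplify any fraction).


Zipf's law: freq(rank) = f1 / rank
f1 = 1548, rank = 22
freq = 1548 / 22
GCD(1548, 22) = 2
Simplified: 774/11

774/11


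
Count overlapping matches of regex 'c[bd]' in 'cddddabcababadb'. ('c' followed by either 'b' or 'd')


Pattern: c[bd] means 'c' followed by either 'b' or 'd'.
Scanning 'cddddabcababadb' position-by-position:
  Pos 0: window 'cd' -> MATCH
  Pos 1: window 'dd' -> no
  Pos 2: window 'dd' -> no
  Pos 3: window 'dd' -> no
  Pos 4: window 'da' -> no
  Pos 5: window 'ab' -> no
  Pos 6: window 'bc' -> no
  Pos 7: window 'ca' -> no
  Pos 8: window 'ab' -> no
  Pos 9: window 'ba' -> no
  Pos 10: window 'ab' -> no
  Pos 11: window 'ba' -> no
  Pos 12: window 'ad' -> no
  Pos 13: window 'db' -> no
  Pos 14: window 'b' -> no
Total matches: 1

1


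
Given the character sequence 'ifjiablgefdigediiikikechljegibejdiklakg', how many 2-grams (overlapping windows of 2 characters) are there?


String 'ifjiablgefdigediiikikechljegibejdiklakg' has length L = 39.
Number of overlapping n-grams = L - n + 1
Substituting: 39 - 2 + 1 = 38

38


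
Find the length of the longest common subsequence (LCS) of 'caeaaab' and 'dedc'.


DP table for LCS of 'caeaaab' and 'dedc':
       d  e  d  c
    0  0  0  0  0
  c 0  0  0  0  1
  a 0  0  0  0  1
  e 0  0  1  1  1
  a 0  0  1  1  1
  a 0  0  1  1  1
  a 0  0  1  1  1
  b 0  0  1  1  1
LCS: 'c'
LCS length = 1

1


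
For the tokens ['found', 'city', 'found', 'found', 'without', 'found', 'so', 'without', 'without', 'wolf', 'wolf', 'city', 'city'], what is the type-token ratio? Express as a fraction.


Tokens: 13
Unique types: ('city', 'found', 'so', 'without', 'wolf') = 5
TTR = 5/13
Already in lowest terms.

5/13


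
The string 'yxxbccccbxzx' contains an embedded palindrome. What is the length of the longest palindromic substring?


Scanning 'yxxbccccbxzx' for palindromic substrings.
Substring at positions 2-9: 'xbccccbx'.
Check: reverse('xbccccbx') = 'xbccccbx' -> palindrome confirmed.
Neighbouring characters ('x' / 'z') break symmetry, so it cannot extend further.
No longer palindromic substring exists; longest length = 8

8


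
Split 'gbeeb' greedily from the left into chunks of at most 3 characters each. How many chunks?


'gbeeb' has 5 characters.
Chunking with max size 3:
  Chunk 1: 'gbe' (positions 0-2)
  Chunk 2: 'eb' (positions 3-4)
Total chunks: ceil(5 / 3) = 2

2
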